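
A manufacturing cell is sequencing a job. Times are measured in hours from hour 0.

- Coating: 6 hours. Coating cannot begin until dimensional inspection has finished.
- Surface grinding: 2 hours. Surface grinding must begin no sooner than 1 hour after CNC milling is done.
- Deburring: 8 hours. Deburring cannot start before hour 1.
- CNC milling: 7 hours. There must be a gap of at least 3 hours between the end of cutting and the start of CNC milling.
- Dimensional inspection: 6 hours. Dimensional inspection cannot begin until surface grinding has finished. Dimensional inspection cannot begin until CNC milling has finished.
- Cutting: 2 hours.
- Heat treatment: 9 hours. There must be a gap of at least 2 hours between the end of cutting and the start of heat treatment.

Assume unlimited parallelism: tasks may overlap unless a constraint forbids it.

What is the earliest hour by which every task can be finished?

27

Deburring cannot begin until its own release at hour 1. It runs from hour 1 to 1 + 8 = hour 9.
Cutting can start immediately at hour 0; it finishes at hour 2.
After cutting (finishes hour 2, plus 2-hour gap → hour 4), heat treatment can start at hour 4 and finishes at hour 13.
After cutting (finishes hour 2, plus 3-hour gap → hour 5), CNC milling can start at hour 5 and finishes at hour 12.
Surface grinding cannot begin until CNC milling (finishes hour 12, plus 1-hour gap → hour 13). It runs from hour 13 to 13 + 2 = hour 15.
For dimensional inspection: surface grinding (finishes hour 15); CNC milling (finishes hour 12). Taking the maximum gives a start of hour 15, and it finishes at 15 + 6 = hour 21.
Coating cannot begin until dimensional inspection (finishes hour 21). It runs from hour 21 to 21 + 6 = hour 27.
All tasks are finished once the last one completes. Finish times: Cutting at 2, Deburring at 9, CNC milling at 12, Heat treatment at 13, Surface grinding at 15, Dimensional inspection at 21, Coating at 27. The latest is hour 27.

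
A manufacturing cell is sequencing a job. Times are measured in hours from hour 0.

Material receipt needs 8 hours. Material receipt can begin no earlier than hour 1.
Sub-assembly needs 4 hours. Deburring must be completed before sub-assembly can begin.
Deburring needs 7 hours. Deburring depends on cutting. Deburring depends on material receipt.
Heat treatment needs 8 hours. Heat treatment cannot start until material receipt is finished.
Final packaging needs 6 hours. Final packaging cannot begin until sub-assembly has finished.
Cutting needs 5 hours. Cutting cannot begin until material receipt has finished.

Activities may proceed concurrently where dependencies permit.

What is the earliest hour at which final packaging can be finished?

Material receipt waits on its own release at hour 1, so it starts at hour 1 and finishes at 1 + 8 = hour 9.
Cutting cannot begin until material receipt (finishes hour 9). It runs from hour 9 to 9 + 5 = hour 14.
Deburring cannot start until cutting (finishes hour 14); material receipt (finishes hour 9). The controlling bound is hour 14, so deburring finishes at 14 + 7 = hour 21.
After deburring (finishes hour 21), sub-assembly can start at hour 21 and finishes at hour 25.
After sub-assembly (finishes hour 25), final packaging can start at hour 25 and finishes at hour 31.

31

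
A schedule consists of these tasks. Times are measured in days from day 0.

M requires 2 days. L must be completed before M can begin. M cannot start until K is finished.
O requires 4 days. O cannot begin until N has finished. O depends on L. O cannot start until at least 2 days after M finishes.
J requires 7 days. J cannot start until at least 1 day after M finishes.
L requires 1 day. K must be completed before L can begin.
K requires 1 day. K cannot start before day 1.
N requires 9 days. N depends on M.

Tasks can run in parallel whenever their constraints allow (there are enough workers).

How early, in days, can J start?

K cannot begin until its own release at day 1. It runs from day 1 to 1 + 1 = day 2.
After K (finishes day 2), L can start at day 2 and finishes at day 3.
For M: L (finishes day 3); K (finishes day 2). Taking the maximum gives a start of day 3, and it finishes at 3 + 2 = day 5.
J waits on M (finishes day 5, plus 1-day gap → day 6), so the earliest it can start is day 6.

6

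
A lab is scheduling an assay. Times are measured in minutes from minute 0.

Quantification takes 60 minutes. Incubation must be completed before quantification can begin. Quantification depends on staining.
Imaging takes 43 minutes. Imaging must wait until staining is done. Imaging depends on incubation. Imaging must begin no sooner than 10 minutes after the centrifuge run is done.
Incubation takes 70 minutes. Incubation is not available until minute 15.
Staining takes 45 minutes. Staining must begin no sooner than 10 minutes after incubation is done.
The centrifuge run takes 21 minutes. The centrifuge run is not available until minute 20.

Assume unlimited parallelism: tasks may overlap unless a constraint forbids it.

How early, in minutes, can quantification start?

Incubation waits on its own release at minute 15, so it starts at minute 15 and finishes at 15 + 70 = minute 85.
Staining waits on incubation (finishes minute 85, plus 10-minute gap → minute 95), so it starts at minute 95 and finishes at 95 + 45 = minute 140.
Quantification waits on incubation (finishes minute 85); staining (finishes minute 140). The latest of these is minute 140, which is the earliest quantification can start.

140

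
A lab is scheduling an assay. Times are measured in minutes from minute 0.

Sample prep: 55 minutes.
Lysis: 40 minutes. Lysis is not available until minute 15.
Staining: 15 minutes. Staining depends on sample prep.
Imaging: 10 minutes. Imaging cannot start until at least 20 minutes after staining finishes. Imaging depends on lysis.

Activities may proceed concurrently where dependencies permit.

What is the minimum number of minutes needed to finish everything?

100

Lysis cannot begin until its own release at minute 15. It runs from minute 15 to 15 + 40 = minute 55.
Sample prep has no prerequisites, so it starts at minute 0 and finishes at minute 55.
Staining cannot begin until sample prep (finishes minute 55). It runs from minute 55 to 55 + 15 = minute 70.
Imaging cannot start until staining (finishes minute 70, plus 20-minute gap → minute 90); lysis (finishes minute 55). The controlling bound is minute 90, so imaging finishes at 90 + 10 = minute 100.
All tasks are finished once the last one completes. Finish times: Sample prep at 55, Lysis at 55, Staining at 70, Imaging at 100. The latest is minute 100.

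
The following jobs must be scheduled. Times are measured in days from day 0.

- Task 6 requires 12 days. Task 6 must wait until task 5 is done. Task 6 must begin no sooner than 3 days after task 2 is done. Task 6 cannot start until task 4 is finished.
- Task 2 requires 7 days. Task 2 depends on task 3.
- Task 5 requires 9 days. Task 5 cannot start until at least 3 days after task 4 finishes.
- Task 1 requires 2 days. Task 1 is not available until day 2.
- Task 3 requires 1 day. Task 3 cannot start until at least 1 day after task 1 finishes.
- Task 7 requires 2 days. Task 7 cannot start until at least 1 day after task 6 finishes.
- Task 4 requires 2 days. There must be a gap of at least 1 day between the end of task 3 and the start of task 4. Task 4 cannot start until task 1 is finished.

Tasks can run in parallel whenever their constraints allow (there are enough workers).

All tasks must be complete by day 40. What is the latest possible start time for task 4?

11

To finish by day 40, task 7 (duration 2) must start no later than day 38.
Task 6 has to be done before task 7 (must start by day 38, minus 1-day gap → day 37). That means finishing by day 37, i.e. starting by 37 − 12 = day 25.
Task 5 has to be done before task 6 (must start by day 25). That means finishing by day 25, i.e. starting by 25 − 9 = day 16.
Task 4 has several dependents: task 5 (must start by day 16, minus 3-day gap → day 13); task 6 (must start by day 25). The earliest of those limits is day 13, so task 4 must start by 13 − 2 = day 11.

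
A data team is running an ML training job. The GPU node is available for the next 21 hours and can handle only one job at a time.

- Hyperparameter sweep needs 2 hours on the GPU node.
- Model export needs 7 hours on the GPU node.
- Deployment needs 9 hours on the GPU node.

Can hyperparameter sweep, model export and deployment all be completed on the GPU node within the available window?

Yes

Running back to back, the jobs need 2 + 7 + 9 = 18 hours on the GPU node.
Since 18 ≤ 21, they fit within the window.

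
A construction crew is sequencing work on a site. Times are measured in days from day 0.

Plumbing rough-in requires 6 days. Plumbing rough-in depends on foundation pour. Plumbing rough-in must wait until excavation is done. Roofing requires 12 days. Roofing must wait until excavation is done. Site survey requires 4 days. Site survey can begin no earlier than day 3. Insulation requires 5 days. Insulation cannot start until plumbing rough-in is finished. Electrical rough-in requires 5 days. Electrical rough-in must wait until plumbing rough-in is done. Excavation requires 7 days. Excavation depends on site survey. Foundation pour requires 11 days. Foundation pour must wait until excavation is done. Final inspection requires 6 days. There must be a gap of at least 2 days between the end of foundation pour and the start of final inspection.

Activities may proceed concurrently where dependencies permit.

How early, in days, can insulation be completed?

36

Site survey waits on its own release at day 3, so it starts at day 3 and finishes at 3 + 4 = day 7.
After site survey (finishes day 7), excavation can start at day 7 and finishes at day 14.
Foundation pour cannot begin until excavation (finishes day 14). It runs from day 14 to 14 + 11 = day 25.
Plumbing rough-in needs all of foundation pour (finishes day 25); excavation (finishes day 14). That puts its earliest start at day 25; it finishes at 25 + 6 = day 31.
After plumbing rough-in (finishes day 31), insulation can start at day 31 and finishes at day 36.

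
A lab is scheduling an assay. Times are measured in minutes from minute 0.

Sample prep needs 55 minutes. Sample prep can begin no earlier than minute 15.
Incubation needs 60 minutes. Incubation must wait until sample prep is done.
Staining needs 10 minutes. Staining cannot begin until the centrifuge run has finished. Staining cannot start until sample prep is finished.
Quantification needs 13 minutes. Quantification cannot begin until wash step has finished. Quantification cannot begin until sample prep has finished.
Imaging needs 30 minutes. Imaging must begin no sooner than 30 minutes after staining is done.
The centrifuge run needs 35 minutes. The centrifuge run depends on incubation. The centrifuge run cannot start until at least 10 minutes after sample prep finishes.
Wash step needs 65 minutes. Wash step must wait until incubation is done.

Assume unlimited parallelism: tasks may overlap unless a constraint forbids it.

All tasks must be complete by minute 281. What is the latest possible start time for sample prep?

To finish by minute 281, imaging (duration 30) must start no later than minute 251.
Staining must finish before imaging (must start by minute 251, minus 30-minute gap → minute 221). With a 10-minute duration, staining must start by 221 − 10 = minute 211.
Since staining (must start by minute 211) depends on it, the centrifuge run must finish by minute 211. Backing off its 35-minute duration gives a latest start of minute 176.
Quantification must finish by minute 281; it takes 13 minutes, so it must start by 281 − 13 = minute 268.
Since quantification (must start by minute 268) depends on it, wash step must finish by minute 268. Backing off its 65-minute duration gives a latest start of minute 203.
For incubation: the centrifuge run (must start by minute 176); wash step (must start by minute 203). The most restrictive is minute 176; with a 60-minute duration, incubation must start by minute 116.
Sample prep must finish in time for incubation (must start by minute 116); the centrifuge run (must start by minute 176, minus 10-minute gap → minute 166); staining (must start by minute 211); quantification (must start by minute 268). The tightest is minute 116, so sample prep must start by 116 − 55 = minute 61.

61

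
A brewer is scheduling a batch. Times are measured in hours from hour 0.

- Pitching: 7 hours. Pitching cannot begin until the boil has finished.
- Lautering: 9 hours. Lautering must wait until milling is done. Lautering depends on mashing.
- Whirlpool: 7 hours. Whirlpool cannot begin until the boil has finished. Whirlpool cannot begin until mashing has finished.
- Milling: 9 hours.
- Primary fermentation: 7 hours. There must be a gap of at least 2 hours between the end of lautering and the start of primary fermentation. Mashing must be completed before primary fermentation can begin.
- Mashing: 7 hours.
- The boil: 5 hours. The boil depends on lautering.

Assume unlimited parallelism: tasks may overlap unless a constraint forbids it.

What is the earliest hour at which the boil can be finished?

Mashing can start immediately at hour 0; it finishes at hour 7.
Milling can start immediately at hour 0; it finishes at hour 9.
For lautering: milling (finishes hour 9); mashing (finishes hour 7). Taking the maximum gives a start of hour 9, and it finishes at 9 + 9 = hour 18.
The boil waits on lautering (finishes hour 18), so it starts at hour 18 and finishes at 18 + 5 = hour 23.

23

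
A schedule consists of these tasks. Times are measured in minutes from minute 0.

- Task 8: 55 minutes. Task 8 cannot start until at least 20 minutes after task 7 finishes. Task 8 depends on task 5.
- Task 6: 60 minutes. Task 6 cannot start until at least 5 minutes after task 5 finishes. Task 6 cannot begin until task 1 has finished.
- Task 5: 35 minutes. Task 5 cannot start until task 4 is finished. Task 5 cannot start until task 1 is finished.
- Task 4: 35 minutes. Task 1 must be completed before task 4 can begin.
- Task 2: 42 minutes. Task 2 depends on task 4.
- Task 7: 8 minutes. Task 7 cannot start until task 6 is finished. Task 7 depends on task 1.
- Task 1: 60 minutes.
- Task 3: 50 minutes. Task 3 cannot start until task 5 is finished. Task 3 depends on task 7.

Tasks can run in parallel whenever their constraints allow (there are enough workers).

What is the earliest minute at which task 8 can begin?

Task 1 has no prerequisites, so it starts at minute 0 and finishes at minute 60.
Task 4 waits on task 1 (finishes minute 60), so it starts at minute 60 and finishes at 60 + 35 = minute 95.
Task 5 needs all of task 4 (finishes minute 95); task 1 (finishes minute 60). That puts its earliest start at minute 95; it finishes at 95 + 35 = minute 130.
For task 6: task 5 (finishes minute 130, plus 5-minute gap → minute 135); task 1 (finishes minute 60). Taking the maximum gives a start of minute 135, and it finishes at 135 + 60 = minute 195.
For task 7: task 6 (finishes minute 195); task 1 (finishes minute 60). Taking the maximum gives a start of minute 195, and it finishes at 195 + 8 = minute 203.
Task 8 waits on task 7 (finishes minute 203, plus 20-minute gap → minute 223); task 5 (finishes minute 130). The latest of these is minute 223, which is the earliest task 8 can start.

223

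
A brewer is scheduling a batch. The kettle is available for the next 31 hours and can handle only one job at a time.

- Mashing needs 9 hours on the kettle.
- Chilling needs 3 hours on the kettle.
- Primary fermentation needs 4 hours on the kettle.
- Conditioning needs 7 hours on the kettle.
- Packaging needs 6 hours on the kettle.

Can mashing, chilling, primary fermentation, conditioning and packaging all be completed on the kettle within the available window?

Running back to back, the jobs need 9 + 3 + 4 + 7 + 6 = 29 hours on the kettle.
Since 29 ≤ 31, they fit within the window.

Yes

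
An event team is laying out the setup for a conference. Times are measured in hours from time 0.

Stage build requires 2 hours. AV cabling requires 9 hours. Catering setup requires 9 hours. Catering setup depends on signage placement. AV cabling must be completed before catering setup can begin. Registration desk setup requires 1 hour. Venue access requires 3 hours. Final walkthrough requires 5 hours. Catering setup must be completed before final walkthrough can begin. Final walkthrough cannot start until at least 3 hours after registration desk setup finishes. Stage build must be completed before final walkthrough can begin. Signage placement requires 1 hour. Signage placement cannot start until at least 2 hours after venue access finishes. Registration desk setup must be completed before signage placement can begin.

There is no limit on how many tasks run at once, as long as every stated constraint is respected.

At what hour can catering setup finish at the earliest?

Registration desk setup can start immediately at hour 0; it finishes at hour 1.
AV cabling has no prerequisites, so it starts at hour 0 and finishes at hour 9.
Nothing blocks venue access, so it runs from hour 0 to hour 3.
Signage placement has to wait for venue access (finishes hour 3, plus 2-hour gap → hour 5); registration desk setup (finishes hour 1). The latest of these is hour 5, so signage placement runs hour 5 to 5 + 1 = hour 6.
Catering setup has to wait for signage placement (finishes hour 6); AV cabling (finishes hour 9). The latest of these is hour 9, so catering setup runs hour 9 to 9 + 9 = hour 18.

18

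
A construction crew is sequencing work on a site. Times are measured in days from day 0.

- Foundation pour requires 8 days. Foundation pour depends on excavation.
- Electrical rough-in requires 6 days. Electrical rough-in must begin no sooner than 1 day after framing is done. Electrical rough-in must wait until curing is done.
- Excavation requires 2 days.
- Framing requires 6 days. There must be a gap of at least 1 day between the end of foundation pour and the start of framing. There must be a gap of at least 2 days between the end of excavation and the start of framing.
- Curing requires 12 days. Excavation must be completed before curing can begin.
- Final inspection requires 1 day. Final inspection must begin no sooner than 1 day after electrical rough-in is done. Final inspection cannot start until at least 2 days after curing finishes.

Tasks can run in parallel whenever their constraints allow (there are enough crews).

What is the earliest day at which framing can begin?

Nothing blocks excavation, so it runs from day 0 to day 2.
After excavation (finishes day 2), foundation pour can start at day 2 and finishes at day 10.
Framing waits on foundation pour (finishes day 10, plus 1-day gap → day 11); excavation (finishes day 2, plus 2-day gap → day 4). The latest of these is day 11, which is the earliest framing can start.

11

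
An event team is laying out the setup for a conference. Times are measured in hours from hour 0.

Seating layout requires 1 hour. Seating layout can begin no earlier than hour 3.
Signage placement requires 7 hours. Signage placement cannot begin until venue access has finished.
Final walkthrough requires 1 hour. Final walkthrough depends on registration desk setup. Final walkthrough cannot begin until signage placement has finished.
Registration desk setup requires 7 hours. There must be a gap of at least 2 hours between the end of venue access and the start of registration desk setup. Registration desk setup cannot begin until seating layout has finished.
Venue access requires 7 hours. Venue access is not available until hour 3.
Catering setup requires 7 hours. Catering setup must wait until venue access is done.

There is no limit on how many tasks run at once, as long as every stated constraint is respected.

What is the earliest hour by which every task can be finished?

After its own release at hour 3, seating layout can start at hour 3 and finishes at hour 4.
Venue access waits on its own release at hour 3, so it starts at hour 3 and finishes at 3 + 7 = hour 10.
After venue access (finishes hour 10), catering setup can start at hour 10 and finishes at hour 17.
Signage placement waits on venue access (finishes hour 10), so it starts at hour 10 and finishes at 10 + 7 = hour 17.
For registration desk setup: venue access (finishes hour 10, plus 2-hour gap → hour 12); seating layout (finishes hour 4). Taking the maximum gives a start of hour 12, and it finishes at 12 + 7 = hour 19.
For final walkthrough: registration desk setup (finishes hour 19); signage placement (finishes hour 17). Taking the maximum gives a start of hour 19, and it finishes at 19 + 1 = hour 20.
All tasks are finished once the last one completes. Finish times: Venue access at 10, Seating layout at 4, Registration desk setup at 19, Signage placement at 17, Catering setup at 17, Final walkthrough at 20. The latest is hour 20.

20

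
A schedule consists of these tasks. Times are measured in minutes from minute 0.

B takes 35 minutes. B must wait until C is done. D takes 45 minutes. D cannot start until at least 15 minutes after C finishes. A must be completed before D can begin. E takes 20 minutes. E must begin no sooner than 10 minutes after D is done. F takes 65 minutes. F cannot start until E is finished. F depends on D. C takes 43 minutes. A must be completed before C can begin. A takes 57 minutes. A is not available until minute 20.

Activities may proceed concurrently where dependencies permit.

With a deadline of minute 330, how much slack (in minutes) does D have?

A waits on its own release at minute 20, so it starts at minute 20 and finishes at 20 + 57 = minute 77.
C cannot begin until A (finishes minute 77). It runs from minute 77 to 77 + 43 = minute 120.
D has to wait for C (finishes minute 120, plus 15-minute gap → minute 135); A (finishes minute 77). The latest of these is minute 135, so D runs minute 135 to 135 + 45 = minute 180.

Working backward from the deadline:
F has no dependents, so it just needs to finish by minute 330. Starting by 330 − 65 = minute 265 achieves that.
Since F (must start by minute 265) depends on it, E must finish by minute 265. Backing off its 20-minute duration gives a latest start of minute 245.
D must finish in time for E (must start by minute 245, minus 10-minute gap → minute 235); F (must start by minute 265). The tightest is minute 235, so D must start by 235 − 45 = minute 190.
So D can start as early as minute 135 and as late as minute 190, giving 190 − 135 = 55 minutes of slack.

55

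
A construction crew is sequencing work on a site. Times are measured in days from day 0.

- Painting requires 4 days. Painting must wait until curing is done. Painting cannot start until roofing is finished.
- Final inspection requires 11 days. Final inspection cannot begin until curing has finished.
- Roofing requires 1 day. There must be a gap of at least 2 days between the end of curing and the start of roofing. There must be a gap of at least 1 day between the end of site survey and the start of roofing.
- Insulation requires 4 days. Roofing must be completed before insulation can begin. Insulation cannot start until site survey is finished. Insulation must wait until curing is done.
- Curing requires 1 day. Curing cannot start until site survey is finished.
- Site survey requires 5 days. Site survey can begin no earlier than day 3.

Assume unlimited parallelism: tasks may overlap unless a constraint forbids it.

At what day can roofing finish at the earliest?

After its own release at day 3, site survey can start at day 3 and finishes at day 8.
Curing cannot begin until site survey (finishes day 8). It runs from day 8 to 8 + 1 = day 9.
Roofing cannot start until curing (finishes day 9, plus 2-day gap → day 11); site survey (finishes day 8, plus 1-day gap → day 9). The controlling bound is day 11, so roofing finishes at 11 + 1 = day 12.

12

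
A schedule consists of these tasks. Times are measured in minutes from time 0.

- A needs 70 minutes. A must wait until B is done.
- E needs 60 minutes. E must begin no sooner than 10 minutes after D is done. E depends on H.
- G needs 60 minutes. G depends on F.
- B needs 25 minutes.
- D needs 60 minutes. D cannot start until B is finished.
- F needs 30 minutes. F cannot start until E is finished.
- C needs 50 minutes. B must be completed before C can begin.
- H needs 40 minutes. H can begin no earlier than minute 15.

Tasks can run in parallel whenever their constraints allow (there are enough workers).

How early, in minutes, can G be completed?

H waits on its own release at minute 15, so it starts at minute 15 and finishes at 15 + 40 = minute 55.
B has no prerequisites, so it starts at minute 0 and finishes at minute 25.
After B (finishes minute 25), D can start at minute 25 and finishes at minute 85.
E has to wait for D (finishes minute 85, plus 10-minute gap → minute 95); H (finishes minute 55). The latest of these is minute 95, so E runs minute 95 to 95 + 60 = minute 155.
F cannot begin until E (finishes minute 155). It runs from minute 155 to 155 + 30 = minute 185.
G cannot begin until F (finishes minute 185). It runs from minute 185 to 185 + 60 = minute 245.

245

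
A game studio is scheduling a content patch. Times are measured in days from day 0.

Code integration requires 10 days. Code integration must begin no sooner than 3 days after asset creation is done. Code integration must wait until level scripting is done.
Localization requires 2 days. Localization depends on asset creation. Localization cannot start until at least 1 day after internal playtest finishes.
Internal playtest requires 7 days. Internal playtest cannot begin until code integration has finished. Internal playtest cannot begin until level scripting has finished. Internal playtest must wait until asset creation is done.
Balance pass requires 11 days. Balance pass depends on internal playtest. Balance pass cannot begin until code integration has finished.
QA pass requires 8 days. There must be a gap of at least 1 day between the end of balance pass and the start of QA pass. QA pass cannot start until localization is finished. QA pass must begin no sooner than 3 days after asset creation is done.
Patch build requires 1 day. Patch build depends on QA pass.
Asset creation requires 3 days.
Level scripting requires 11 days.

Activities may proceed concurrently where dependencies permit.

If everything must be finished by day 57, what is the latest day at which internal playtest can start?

Patch build has no dependents, so it just needs to finish by day 57. Starting by 57 − 1 = day 56 achieves that.
QA pass has to be done before patch build (must start by day 56). That means finishing by day 56, i.e. starting by 56 − 8 = day 48.
Balance pass feeds into QA pass (must start by day 48, minus 1-day gap → day 47); so balance pass must finish by day 47 and therefore start by day 36.
Since QA pass (must start by day 48) depends on it, localization must finish by day 48. Backing off its 2-day duration gives a latest start of day 46.
Internal playtest has several dependents: balance pass (must start by day 36); localization (must start by day 46, minus 1-day gap → day 45). The earliest of those limits is day 36, so internal playtest must start by 36 − 7 = day 29.

29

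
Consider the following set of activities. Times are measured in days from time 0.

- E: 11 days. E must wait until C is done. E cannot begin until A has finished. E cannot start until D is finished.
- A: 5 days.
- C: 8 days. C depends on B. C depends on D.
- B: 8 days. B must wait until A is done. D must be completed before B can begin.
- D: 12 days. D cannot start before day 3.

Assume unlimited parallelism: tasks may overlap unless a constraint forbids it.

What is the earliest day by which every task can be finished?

D cannot begin until its own release at day 3. It runs from day 3 to 3 + 12 = day 15.
A has no prerequisites, so it starts at day 0 and finishes at day 5.
B cannot start until A (finishes day 5); D (finishes day 15). The controlling bound is day 15, so B finishes at 15 + 8 = day 23.
C cannot start until B (finishes day 23); D (finishes day 15). The controlling bound is day 23, so C finishes at 23 + 8 = day 31.
E needs all of C (finishes day 31); A (finishes day 5); D (finishes day 15). That puts its earliest start at day 31; it finishes at 31 + 11 = day 42.
All tasks are finished once the last one completes. Finish times: A at 5, B at 23, C at 31, D at 15, E at 42. The latest is day 42.

42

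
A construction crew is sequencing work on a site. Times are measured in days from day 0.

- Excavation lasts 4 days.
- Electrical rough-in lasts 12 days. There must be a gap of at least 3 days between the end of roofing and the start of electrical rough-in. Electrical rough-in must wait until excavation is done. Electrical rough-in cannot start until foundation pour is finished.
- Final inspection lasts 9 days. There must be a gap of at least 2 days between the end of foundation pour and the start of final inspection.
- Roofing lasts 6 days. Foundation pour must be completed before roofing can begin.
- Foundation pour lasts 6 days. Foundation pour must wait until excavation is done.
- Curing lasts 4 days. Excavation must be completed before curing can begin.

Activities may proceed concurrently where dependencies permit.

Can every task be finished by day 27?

No

Excavation can start immediately at day 0; it finishes at day 4.
Curing cannot begin until excavation (finishes day 4). It runs from day 4 to 4 + 4 = day 8.
After excavation (finishes day 4), foundation pour can start at day 4 and finishes at day 10.
After foundation pour (finishes day 10, plus 2-day gap → day 12), final inspection can start at day 12 and finishes at day 21.
Roofing cannot begin until foundation pour (finishes day 10). It runs from day 10 to 10 + 6 = day 16.
Electrical rough-in needs all of roofing (finishes day 16, plus 3-day gap → day 19); excavation (finishes day 4); foundation pour (finishes day 10). That puts its earliest start at day 19; it finishes at 19 + 12 = day 31.
The earliest everything can be done is day 31, which is after the deadline of 27, so it is not possible.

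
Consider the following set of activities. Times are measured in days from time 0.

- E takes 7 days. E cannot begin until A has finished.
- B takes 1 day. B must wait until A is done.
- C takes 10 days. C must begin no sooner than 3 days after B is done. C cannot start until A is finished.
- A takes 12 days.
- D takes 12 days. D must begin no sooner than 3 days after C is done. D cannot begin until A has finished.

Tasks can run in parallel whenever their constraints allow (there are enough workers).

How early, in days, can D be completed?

41

A has no prerequisites, so it starts at day 0 and finishes at day 12.
B waits on A (finishes day 12), so it starts at day 12 and finishes at 12 + 1 = day 13.
C needs all of B (finishes day 13, plus 3-day gap → day 16); A (finishes day 12). That puts its earliest start at day 16; it finishes at 16 + 10 = day 26.
D has to wait for C (finishes day 26, plus 3-day gap → day 29); A (finishes day 12). The latest of these is day 29, so D runs day 29 to 29 + 12 = day 41.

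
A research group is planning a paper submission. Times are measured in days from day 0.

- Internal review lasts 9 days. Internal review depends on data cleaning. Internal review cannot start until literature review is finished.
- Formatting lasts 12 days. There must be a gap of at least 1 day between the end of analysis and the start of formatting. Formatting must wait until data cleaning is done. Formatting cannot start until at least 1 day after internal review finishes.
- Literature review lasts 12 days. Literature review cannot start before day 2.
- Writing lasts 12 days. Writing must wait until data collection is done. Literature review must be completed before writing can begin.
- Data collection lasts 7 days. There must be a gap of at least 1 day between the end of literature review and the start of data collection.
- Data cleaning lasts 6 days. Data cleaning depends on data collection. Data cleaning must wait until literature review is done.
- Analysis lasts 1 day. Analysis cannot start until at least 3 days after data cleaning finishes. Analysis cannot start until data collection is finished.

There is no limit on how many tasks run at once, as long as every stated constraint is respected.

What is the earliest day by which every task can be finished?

After its own release at day 2, literature review can start at day 2 and finishes at day 14.
Data collection cannot begin until literature review (finishes day 14, plus 1-day gap → day 15). It runs from day 15 to 15 + 7 = day 22.
Writing cannot start until data collection (finishes day 22); literature review (finishes day 14). The controlling bound is day 22, so writing finishes at 22 + 12 = day 34.
For data cleaning: data collection (finishes day 22); literature review (finishes day 14). Taking the maximum gives a start of day 22, and it finishes at 22 + 6 = day 28.
Internal review has to wait for data cleaning (finishes day 28); literature review (finishes day 14). The latest of these is day 28, so internal review runs day 28 to 28 + 9 = day 37.
Analysis cannot start until data cleaning (finishes day 28, plus 3-day gap → day 31); data collection (finishes day 22). The controlling bound is day 31, so analysis finishes at 31 + 1 = day 32.
Formatting cannot start until analysis (finishes day 32, plus 1-day gap → day 33); data cleaning (finishes day 28); internal review (finishes day 37, plus 1-day gap → day 38). The controlling bound is day 38, so formatting finishes at 38 + 12 = day 50.
All tasks are finished once the last one completes. Finish times: Literature review at 14, Data collection at 22, Data cleaning at 28, Analysis at 32, Writing at 34, Internal review at 37, Formatting at 50. The latest is day 50.

50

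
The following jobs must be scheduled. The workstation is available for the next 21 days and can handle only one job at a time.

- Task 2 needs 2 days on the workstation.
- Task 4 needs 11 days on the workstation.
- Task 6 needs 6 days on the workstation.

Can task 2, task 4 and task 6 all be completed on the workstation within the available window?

Running back to back, the jobs need 2 + 11 + 6 = 19 days on the workstation.
Since 19 ≤ 21, they fit within the window.

Yes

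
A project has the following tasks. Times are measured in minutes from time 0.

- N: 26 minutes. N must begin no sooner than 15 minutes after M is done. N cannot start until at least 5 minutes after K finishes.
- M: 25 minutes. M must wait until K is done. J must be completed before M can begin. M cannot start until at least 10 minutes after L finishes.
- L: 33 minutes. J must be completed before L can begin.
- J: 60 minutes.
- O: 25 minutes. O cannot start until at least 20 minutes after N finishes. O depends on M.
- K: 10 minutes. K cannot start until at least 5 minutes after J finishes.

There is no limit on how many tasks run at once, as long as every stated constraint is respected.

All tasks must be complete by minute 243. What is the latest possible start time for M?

132

O has no dependents, so it just needs to finish by minute 243. Starting by 243 − 25 = minute 218 achieves that.
N must finish before O (must start by minute 218, minus 20-minute gap → minute 198). With a 26-minute duration, N must start by 198 − 26 = minute 172.
M must finish in time for N (must start by minute 172, minus 15-minute gap → minute 157); O (must start by minute 218). The tightest is minute 157, so M must start by 157 − 25 = minute 132.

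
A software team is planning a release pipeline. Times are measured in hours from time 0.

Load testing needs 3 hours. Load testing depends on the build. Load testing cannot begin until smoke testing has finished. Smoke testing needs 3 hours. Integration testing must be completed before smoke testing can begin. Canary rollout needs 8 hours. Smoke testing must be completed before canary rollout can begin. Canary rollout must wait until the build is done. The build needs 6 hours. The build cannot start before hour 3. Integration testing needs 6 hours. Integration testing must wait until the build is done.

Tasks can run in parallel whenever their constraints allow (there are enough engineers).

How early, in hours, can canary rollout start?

18

The build cannot begin until its own release at hour 3. It runs from hour 3 to 3 + 6 = hour 9.
Integration testing cannot begin until the build (finishes hour 9). It runs from hour 9 to 9 + 6 = hour 15.
After integration testing (finishes hour 15), smoke testing can start at hour 15 and finishes at hour 18.
Canary rollout waits on smoke testing (finishes hour 18); the build (finishes hour 9). The latest of these is hour 18, which is the earliest canary rollout can start.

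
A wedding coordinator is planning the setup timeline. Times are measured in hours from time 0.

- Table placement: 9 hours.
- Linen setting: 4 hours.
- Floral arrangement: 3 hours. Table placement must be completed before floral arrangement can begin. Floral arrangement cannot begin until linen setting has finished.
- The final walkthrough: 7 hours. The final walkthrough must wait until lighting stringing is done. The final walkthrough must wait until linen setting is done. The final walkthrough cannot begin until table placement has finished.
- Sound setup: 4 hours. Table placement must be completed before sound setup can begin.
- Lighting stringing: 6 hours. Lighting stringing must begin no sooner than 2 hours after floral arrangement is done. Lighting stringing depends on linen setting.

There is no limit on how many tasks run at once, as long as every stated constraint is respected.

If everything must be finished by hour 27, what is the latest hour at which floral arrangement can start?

9

The final walkthrough must finish by hour 27; it takes 7 hours, so it must start by 27 − 7 = hour 20.
Lighting stringing has to be done before the final walkthrough (must start by hour 20). That means finishing by hour 20, i.e. starting by 20 − 6 = hour 14.
Floral arrangement has to be done before lighting stringing (must start by hour 14, minus 2-hour gap → hour 12). That means finishing by hour 12, i.e. starting by 12 − 3 = hour 9.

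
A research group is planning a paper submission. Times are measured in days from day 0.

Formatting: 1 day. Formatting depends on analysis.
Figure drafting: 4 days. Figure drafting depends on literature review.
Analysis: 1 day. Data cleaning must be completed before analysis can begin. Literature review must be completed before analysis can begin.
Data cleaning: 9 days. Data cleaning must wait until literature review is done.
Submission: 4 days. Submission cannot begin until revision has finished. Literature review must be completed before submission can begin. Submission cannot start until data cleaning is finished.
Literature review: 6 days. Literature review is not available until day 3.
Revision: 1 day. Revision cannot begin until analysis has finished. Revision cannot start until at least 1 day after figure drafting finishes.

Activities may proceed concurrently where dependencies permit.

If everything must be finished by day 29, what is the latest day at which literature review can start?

8

Nothing follows submission; the deadline of day 29 is its only limit. It must start by 29 − 4 = day 25.
Revision must finish before submission (must start by day 25). With a 1-day duration, revision must start by 25 − 1 = day 24.
Formatting must finish by day 29; it takes 1 day, so it must start by 29 − 1 = day 28.
Analysis has several dependents: revision (must start by day 24); formatting (must start by day 28). The earliest of those limits is day 24, so analysis must start by 24 − 1 = day 23.
Data cleaning feeds analysis (must start by day 23); submission (must start by day 25). Taking the minimum, data cleaning must finish by day 23 and start by 23 − 9 = day 14.
Figure drafting has to be done before revision (must start by day 24, minus 1-day gap → day 23). That means finishing by day 23, i.e. starting by 23 − 4 = day 19.
Literature review has several dependents: data cleaning (must start by day 14); analysis (must start by day 23); figure drafting (must start by day 19); submission (must start by day 25). The earliest of those limits is day 14, so literature review must start by 14 − 6 = day 8.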